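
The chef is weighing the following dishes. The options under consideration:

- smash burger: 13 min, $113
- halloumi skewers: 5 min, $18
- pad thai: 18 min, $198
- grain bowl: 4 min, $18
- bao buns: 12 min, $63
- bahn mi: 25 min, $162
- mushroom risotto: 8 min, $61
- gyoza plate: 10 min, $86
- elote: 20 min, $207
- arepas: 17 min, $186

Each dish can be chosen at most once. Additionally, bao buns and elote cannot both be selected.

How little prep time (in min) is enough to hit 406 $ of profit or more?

Minimise min subject to total profit ≥ 406.
grain bowl + elote + arepas: 411 profit at 41 min.
No combination under 41 min hits 406.

41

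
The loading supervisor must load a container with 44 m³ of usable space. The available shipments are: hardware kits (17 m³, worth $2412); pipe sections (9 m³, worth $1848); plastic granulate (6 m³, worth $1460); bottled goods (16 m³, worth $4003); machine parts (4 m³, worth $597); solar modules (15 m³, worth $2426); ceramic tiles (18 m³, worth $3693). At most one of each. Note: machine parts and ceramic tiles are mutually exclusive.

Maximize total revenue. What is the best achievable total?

9544

Ranking by ratio (revenue/m³): bottled goods 250.19, plastic granulate 243.33, pipe sections 205.33, ceramic tiles 205.17.
A density-first pass picks pipe sections + plastic granulate + bottled goods + machine parts — 7908 at 35 m³.
Dropping plastic granulate and machine parts frees 10 m³; slotting in ceramic tiles (18 m³) lifts the total to 9544 at 43 m³.
Nothing else feasible within 44 m³ beats 9544.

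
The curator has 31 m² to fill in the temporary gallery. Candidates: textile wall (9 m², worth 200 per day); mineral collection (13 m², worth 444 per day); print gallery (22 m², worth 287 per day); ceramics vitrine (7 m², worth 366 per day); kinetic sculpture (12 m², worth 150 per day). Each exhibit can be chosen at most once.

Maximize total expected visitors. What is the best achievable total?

1010

The ratio ordering already packs tightly: textile wall + mineral collection + ceramics vitrine, 29 m², 1010.
Next best is mineral collection + ceramics vitrine at 810 (20 m²) — short by 200.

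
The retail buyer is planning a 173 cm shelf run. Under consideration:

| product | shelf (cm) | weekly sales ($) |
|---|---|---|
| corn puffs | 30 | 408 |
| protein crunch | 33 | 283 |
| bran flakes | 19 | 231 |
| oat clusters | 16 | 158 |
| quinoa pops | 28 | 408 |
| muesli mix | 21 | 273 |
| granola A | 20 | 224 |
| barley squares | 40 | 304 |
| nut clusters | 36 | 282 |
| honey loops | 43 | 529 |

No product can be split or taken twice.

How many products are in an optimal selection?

6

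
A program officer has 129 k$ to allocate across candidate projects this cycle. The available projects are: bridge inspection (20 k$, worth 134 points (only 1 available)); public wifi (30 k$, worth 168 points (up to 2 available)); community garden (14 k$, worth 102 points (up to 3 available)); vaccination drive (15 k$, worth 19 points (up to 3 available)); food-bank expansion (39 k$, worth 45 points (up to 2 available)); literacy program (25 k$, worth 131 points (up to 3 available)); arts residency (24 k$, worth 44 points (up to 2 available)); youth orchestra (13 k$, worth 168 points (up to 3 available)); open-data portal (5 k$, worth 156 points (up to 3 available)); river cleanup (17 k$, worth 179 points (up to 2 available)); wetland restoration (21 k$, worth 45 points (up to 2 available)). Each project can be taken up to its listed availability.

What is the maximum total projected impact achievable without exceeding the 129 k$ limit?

By projected impact per k$: open-data portal 31.20, youth orchestra 12.92, river cleanup 10.53 lead.
Greedy by ratio would take 2×community garden + 3×youth orchestra + 3×open-data portal + 2×river cleanup: 116 k$ used, total 1534.
The 14 k$ tied up in community garden is better spent on bridge inspection — total rises to 1566 (122 k$).
No other feasible combination exceeds 1566.

1566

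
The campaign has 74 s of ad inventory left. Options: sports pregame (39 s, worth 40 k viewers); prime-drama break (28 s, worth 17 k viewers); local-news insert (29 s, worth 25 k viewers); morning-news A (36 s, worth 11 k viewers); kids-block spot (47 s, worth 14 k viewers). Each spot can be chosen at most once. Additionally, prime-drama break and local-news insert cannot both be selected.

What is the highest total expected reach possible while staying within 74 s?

Density check — sports pregame 1.03, local-news insert 0.86, prime-drama break 0.61 are the best per s.
The ratio ordering already packs tightly: sports pregame + local-news insert, 68 s, 65.
Every other selection either busts 74 s or breaks a pairing rule or fails to beat 65.

65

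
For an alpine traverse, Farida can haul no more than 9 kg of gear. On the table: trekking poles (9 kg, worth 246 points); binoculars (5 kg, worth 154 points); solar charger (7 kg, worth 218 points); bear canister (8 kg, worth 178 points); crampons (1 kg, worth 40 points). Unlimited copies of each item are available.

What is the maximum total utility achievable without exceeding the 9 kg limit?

Taking 9×crampons: 9 kg used, 360 in utility.
That's the maximum — no swap from here does better than 360.

360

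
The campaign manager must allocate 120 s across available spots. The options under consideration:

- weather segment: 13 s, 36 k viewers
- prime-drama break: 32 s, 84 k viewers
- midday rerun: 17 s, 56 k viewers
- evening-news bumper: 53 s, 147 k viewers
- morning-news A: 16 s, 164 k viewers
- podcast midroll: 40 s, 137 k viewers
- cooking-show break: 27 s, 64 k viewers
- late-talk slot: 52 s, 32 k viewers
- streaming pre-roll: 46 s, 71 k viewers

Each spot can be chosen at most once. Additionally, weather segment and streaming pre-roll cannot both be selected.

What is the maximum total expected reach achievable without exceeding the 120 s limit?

477

By expected reach per s: morning-news A 10.25, podcast midroll 3.42, midday rerun 3.29, evening-news bumper 2.77 lead.
Weather segment + prime-drama break + midday rerun + morning-news A + podcast midroll uses 118 of the 120 s and totals 477.
The closest alternative, weather segment + midday rerun + morning-news A + podcast midroll + cooking-show break, reaches only 457.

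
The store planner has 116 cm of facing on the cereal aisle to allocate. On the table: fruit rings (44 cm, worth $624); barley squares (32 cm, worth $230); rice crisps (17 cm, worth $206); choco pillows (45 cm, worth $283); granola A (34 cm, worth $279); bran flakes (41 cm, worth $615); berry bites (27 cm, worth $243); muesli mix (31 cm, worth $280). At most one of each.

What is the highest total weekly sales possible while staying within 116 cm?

1519

Greedy by ratio would take fruit rings + rice crisps + bran flakes: 102 cm used, total 1445.
Replace rice crisps with muesli mix: the trade gains 74 net, giving 1519 at 116 cm.
Every other selection either busts 116 cm or fails to beat 1519.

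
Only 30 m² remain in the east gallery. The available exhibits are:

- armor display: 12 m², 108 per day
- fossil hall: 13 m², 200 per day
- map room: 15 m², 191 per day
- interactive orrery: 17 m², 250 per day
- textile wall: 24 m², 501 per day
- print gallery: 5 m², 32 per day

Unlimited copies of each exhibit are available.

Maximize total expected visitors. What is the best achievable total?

533

Ranking by ratio (expected visitors/m²): textile wall 20.88, fossil hall 15.38, interactive orrery 14.71.
Taking textile wall + print gallery: 29 m² used, 533 in expected visitors.
Every other selection either busts 30 m² or fails to beat 533.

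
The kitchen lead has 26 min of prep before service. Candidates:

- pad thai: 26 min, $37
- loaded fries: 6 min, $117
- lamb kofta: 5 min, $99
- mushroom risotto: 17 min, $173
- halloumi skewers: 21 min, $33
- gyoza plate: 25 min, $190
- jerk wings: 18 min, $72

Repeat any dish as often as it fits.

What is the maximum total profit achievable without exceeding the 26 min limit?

A density-first pass picks 5×lamb kofta — 495 at 25 min.
Replace lamb kofta with loaded fries: the trade gains 18 net, giving 513 at 26 min.
No other feasible combination exceeds 513.

513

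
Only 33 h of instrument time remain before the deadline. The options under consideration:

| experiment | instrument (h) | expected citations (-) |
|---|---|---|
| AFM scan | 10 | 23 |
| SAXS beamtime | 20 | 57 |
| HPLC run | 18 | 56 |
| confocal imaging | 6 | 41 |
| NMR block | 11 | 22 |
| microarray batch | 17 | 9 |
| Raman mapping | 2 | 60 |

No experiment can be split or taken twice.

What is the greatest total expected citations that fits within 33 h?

Ranking by ratio (expected citations/h): Raman mapping 30.00, confocal imaging 6.83, HPLC run 3.11, SAXS beamtime 2.85.
A density-first pass picks HPLC run + confocal imaging + Raman mapping — 157 at 26 h.
Dropping HPLC run frees 18 h; slotting in SAXS beamtime (20 h) lifts the total to 158 at 28 h.
No other feasible combination exceeds 158.

158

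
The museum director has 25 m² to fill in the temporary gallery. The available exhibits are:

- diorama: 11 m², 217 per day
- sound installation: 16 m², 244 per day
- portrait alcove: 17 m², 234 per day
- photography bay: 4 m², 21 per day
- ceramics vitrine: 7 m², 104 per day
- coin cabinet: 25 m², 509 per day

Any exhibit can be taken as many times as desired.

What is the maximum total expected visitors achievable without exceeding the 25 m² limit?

509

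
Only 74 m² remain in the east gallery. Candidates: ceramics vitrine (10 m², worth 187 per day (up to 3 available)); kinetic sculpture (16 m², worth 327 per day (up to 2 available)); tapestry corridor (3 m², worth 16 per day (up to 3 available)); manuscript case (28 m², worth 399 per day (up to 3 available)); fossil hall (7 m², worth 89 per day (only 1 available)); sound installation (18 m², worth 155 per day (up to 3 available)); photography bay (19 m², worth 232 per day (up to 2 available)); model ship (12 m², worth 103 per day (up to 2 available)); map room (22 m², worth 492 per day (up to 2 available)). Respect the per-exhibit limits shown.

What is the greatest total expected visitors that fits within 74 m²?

The ratio heuristic lands on ceramics vitrine + kinetic sculpture + tapestry corridor + 2×map room (1514) but leaves 1 m² idle.
Dropping kinetic sculpture and tapestry corridor frees 19 m²; slotting in 2×ceramics vitrine (20 m²) lifts the total to 1545 at 74 m².
Nothing else within 74 m² beats 1545.

1545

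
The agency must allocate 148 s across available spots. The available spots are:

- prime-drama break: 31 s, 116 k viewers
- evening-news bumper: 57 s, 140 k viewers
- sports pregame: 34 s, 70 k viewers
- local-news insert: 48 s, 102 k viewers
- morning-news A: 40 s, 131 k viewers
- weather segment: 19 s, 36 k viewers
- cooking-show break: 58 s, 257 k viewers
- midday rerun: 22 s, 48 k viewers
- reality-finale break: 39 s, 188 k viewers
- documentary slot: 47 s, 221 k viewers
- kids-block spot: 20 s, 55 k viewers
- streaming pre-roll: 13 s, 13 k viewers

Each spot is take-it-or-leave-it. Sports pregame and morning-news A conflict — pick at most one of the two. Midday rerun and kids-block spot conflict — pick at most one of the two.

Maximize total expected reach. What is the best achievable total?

Best packing: cooking-show break + reality-finale break + documentary slot — 144 s, 666 total.

666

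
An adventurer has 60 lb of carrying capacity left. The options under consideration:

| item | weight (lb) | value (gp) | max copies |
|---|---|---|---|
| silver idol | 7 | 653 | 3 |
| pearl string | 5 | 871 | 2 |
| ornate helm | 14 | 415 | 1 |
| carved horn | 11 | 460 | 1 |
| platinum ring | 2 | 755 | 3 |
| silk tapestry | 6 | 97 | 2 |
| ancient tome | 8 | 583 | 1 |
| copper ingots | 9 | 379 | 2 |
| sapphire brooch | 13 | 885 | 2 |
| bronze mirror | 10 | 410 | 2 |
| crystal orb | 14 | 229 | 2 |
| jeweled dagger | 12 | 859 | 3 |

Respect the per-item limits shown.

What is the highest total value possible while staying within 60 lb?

7434

By value per lb: platinum ring 377.50, pearl string 174.20, silver idol 93.29 lead.
The ratio heuristic lands on 3×silver idol + 2×pearl string + 3×platinum ring + ancient tome + jeweled dagger (7408) but leaves 3 lb idle.
The 12 lb tied up in jeweled dagger is better spent on sapphire brooch — total rises to 7434 (58 lb).
That's the maximum — no swap from here does better than 7434.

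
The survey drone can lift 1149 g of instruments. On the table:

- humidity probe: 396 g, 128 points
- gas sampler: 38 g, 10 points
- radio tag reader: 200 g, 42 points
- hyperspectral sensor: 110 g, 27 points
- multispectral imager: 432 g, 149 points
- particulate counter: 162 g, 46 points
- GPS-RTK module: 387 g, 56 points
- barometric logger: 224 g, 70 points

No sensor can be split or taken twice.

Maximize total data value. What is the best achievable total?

360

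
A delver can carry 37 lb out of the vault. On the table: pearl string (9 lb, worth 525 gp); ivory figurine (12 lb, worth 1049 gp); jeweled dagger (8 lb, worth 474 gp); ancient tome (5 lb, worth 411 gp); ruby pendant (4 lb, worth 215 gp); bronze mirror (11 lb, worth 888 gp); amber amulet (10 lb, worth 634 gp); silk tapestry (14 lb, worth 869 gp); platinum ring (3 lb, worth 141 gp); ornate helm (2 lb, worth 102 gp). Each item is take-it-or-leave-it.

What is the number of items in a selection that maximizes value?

Best achievable value is 2873.
For example pearl string + ivory figurine + ancient tome + bronze mirror achieves it, using 37 lb.
All optima have 4 items.

4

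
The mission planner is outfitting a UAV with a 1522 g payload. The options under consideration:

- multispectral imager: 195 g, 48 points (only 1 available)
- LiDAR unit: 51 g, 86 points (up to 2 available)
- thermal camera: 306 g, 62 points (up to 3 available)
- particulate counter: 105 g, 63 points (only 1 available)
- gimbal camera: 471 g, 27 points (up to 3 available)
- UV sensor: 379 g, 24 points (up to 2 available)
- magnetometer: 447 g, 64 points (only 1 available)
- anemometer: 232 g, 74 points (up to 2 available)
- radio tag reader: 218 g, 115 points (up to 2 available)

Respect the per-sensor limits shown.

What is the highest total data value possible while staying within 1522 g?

By data value per g: LiDAR unit 1.69, particulate counter 0.60, radio tag reader 0.53, anemometer 0.32 lead.
Filling by ratio: multispectral imager + 2×LiDAR unit + particulate counter + 2×anemometer + 2×radio tag reader for 661, with 220 g left unused.
The 195 g tied up in multispectral imager is better spent on thermal camera — total rises to 675 (1413 g).
Nothing else within 1522 g beats 675.

675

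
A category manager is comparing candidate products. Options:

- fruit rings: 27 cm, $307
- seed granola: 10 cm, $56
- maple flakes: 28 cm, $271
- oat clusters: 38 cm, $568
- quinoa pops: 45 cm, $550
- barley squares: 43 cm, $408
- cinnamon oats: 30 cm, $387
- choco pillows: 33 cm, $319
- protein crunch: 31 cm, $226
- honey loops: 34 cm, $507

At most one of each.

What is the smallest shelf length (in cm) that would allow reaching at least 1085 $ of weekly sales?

Need the lightest bundle worth ≥ 1085.
seed granola + oat clusters + honey loops reaches 1131 using 82 cm.
Any bundle with less than 82 cm falls short of 1085.

82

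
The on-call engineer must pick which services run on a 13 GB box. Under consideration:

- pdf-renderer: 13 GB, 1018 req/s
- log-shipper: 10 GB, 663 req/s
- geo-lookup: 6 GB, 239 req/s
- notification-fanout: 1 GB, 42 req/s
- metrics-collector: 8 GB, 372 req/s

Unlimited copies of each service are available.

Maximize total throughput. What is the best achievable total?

Density check — pdf-renderer 78.31, log-shipper 66.30, metrics-collector 46.50, notification-fanout 42.00 are the best per GB.
Pdf-renderer uses 13 of the 13 GB and totals 1018.

1018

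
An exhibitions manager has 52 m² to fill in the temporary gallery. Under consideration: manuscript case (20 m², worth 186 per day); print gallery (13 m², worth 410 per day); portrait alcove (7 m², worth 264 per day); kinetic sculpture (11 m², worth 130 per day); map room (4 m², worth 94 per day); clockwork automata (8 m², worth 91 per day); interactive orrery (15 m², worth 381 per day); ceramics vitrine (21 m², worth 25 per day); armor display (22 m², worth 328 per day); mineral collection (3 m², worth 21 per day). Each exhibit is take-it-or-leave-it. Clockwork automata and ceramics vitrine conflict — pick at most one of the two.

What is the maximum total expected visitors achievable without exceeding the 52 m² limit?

By expected visitors per m²: portrait alcove 37.71, print gallery 31.54, interactive orrery 25.40, map room 23.50 lead.
Print gallery + portrait alcove + kinetic sculpture + map room + interactive orrery uses 50 of the 52 m² and totals 1279.

1279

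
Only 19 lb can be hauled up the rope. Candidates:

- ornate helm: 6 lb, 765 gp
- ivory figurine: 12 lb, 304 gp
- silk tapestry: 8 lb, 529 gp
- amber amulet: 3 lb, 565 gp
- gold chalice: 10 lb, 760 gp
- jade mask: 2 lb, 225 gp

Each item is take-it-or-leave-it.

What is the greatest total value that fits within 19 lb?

2090

Greedy by ratio would take ornate helm + silk tapestry + amber amulet + jade mask: 19 lb used, total 2084.
Replace silk tapestry and jade mask with gold chalice: the trade gains 6 net, giving 2090 at 19 lb.
No other feasible combination exceeds 2090.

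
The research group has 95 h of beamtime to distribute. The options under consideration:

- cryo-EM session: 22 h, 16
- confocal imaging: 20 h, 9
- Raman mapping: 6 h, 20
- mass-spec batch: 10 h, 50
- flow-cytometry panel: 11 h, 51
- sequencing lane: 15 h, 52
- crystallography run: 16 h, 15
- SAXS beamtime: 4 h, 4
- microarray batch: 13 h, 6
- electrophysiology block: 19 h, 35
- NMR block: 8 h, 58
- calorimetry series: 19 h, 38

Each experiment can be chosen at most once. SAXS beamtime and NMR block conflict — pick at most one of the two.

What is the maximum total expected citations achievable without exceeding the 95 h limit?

Raman mapping + mass-spec batch + flow-cytometry panel + sequencing lane + electrophysiology block + NMR block + calorimetry series uses 88 of the 95 h and totals 304.
An exhaustive check of the 4096 subsets confirms 304.

304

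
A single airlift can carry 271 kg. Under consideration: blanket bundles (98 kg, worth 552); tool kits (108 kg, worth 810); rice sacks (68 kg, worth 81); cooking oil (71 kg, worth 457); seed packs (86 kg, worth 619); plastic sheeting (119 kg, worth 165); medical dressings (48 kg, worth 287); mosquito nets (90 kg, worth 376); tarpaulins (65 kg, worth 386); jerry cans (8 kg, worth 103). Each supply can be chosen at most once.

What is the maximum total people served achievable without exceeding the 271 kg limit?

Density check — jerry cans 12.88, tool kits 7.50, seed packs 7.20, cooking oil 6.44 are the best per kg.
The ratio heuristic lands on tool kits + seed packs + medical dressings + jerry cans (1819) but leaves 21 kg idle.
The 48 kg tied up in medical dressings is better spent on tarpaulins — total rises to 1918 (267 kg).
Runner-up tool kits + cooking oil + seed packs tops out at 1886.

1918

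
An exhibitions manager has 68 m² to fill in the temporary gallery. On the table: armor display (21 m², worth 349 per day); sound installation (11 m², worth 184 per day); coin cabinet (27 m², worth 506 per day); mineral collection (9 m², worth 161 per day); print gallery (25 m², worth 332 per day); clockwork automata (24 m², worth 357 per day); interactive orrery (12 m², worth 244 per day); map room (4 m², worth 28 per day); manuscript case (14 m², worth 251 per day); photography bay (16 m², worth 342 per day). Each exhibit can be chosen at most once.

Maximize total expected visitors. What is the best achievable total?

1283

A density-first pass picks coin cabinet + mineral collection + interactive orrery + map room + photography bay — 1281 at 68 m².
A better packing is sound installation + coin cabinet + manuscript case + photography bay: 68 m², total 1283.
The closest alternative, coin cabinet + mineral collection + interactive orrery + map room + photography bay, reaches only 1281.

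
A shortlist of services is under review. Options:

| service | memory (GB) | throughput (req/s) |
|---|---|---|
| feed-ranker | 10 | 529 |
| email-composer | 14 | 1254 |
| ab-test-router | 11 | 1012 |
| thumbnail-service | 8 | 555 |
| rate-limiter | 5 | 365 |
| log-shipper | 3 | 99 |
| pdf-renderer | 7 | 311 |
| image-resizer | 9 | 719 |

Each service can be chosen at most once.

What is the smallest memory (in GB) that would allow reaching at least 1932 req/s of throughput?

Minimise GB subject to total throughput ≥ 1932.
email-composer + image-resizer: 1973 throughput at 23 GB.
No combination under 23 GB hits 1932.

23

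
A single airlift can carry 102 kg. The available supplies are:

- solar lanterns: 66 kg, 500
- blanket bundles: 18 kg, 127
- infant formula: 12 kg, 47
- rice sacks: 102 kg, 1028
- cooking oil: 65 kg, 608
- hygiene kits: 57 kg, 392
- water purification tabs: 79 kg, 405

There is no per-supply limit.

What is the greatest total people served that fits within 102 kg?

1028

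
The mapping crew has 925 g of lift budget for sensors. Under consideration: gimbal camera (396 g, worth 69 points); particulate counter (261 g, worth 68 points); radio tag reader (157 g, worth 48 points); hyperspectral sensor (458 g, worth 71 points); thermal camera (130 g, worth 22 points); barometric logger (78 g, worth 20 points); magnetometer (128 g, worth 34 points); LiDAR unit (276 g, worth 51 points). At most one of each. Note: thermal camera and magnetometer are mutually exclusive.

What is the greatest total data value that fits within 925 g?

221

Particulate counter + radio tag reader + barometric logger + magnetometer + LiDAR unit uses 900 of the 925 g and totals 221.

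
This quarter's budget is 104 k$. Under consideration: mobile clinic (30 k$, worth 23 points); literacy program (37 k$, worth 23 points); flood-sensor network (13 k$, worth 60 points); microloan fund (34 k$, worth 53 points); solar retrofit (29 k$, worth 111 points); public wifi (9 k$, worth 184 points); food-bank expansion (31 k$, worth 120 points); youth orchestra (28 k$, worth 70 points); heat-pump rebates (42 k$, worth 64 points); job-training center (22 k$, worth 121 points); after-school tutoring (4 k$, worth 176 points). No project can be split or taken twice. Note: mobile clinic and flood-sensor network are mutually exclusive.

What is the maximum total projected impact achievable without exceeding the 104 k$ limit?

The ratio heuristic lands on flood-sensor network + public wifi + food-bank expansion + job-training center + after-school tutoring (661) but leaves 25 k$ idle.
The 13 k$ tied up in flood-sensor network is better spent on solar retrofit — total rises to 712 (95 k$).
An exhaustive check of the 2048 subsets confirms 712.

712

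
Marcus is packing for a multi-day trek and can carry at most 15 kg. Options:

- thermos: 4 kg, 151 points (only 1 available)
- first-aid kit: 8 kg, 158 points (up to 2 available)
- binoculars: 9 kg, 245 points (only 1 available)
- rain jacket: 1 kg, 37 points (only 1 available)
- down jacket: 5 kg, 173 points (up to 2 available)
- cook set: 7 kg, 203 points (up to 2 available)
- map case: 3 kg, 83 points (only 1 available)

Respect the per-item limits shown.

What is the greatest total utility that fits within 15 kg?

By utility per kg: thermos 37.75, rain jacket 37.00, down jacket 34.60, cook set 29.00 lead.
Thermos + rain jacket + 2×down jacket uses 15 of the 15 kg and totals 534.
That's the maximum — no swap from here does better than 534.

534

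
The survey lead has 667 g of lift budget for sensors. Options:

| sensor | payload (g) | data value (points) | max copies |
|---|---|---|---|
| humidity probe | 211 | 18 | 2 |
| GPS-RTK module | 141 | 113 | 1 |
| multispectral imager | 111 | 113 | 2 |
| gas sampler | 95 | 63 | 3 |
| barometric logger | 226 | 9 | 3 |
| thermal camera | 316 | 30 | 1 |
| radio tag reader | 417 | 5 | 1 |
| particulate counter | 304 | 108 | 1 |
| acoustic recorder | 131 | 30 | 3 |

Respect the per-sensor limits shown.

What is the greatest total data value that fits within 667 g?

528

Taking GPS-RTK module + 2×multispectral imager + 3×gas sampler: 648 g used, 528 in data value.
No other feasible combination exceeds 528.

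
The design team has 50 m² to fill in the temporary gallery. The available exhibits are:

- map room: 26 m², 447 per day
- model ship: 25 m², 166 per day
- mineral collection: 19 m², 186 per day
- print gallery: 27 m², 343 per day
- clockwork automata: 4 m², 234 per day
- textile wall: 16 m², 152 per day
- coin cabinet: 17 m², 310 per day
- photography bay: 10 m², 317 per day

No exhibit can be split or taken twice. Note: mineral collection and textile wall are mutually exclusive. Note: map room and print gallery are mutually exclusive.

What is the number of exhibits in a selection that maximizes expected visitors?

Optimal total is 1047.
mineral collection + clockwork automata + coin cabinet + photography bay hits 1047 at 50 m².
All optima have 4 exhibits.

4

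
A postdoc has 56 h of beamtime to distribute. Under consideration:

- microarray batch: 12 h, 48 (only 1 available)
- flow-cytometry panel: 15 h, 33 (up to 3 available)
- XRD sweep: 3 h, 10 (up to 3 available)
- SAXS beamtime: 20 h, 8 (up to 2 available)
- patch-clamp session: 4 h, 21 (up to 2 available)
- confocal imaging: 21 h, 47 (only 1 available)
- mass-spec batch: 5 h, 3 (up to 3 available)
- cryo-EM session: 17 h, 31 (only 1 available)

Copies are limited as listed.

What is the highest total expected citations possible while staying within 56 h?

176

A density-first pass picks microarray batch + 3×XRD sweep + 2×patch-clamp session + confocal imaging + mass-spec batch — 170 at 55 h.
Dropping XRD sweep and confocal imaging and mass-spec batch frees 29 h; slotting in 2×flow-cytometry panel (30 h) lifts the total to 176 at 56 h.
Every other selection either busts 56 h or exceeds an availability limit or fails to beat 176.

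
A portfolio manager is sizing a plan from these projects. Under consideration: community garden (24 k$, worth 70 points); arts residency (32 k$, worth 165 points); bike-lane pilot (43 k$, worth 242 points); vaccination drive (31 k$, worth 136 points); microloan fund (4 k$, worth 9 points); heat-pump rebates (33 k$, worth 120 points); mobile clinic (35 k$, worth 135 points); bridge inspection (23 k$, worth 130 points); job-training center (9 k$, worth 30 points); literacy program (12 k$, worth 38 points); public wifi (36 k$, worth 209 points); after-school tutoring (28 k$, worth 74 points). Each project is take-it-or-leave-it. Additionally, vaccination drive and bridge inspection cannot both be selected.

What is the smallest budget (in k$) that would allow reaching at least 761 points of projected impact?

143

Look for the lowest-budget combination reaching 761.
arts residency + bike-lane pilot + bridge inspection + job-training center + public wifi reaches 776 using 143 k$.
Any bundle with less than 143 k$ falls short of 761.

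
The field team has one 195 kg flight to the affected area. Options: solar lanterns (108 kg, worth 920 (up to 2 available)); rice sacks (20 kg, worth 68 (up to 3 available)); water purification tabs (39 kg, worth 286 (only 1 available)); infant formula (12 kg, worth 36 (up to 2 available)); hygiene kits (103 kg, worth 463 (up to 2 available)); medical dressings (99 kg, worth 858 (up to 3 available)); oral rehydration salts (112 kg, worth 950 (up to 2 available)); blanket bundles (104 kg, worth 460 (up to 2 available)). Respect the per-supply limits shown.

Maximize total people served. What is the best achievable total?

1376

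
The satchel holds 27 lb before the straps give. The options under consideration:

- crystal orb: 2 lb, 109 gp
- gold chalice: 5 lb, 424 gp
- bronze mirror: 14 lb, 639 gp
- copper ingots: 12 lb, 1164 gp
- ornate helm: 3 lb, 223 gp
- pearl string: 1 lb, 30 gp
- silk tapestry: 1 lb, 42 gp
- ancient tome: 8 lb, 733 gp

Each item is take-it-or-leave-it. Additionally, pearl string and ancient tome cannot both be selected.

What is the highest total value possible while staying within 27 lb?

Taking crystal orb + gold chalice + copper ingots + ancient tome: 27 lb used, 2430 in value.

2430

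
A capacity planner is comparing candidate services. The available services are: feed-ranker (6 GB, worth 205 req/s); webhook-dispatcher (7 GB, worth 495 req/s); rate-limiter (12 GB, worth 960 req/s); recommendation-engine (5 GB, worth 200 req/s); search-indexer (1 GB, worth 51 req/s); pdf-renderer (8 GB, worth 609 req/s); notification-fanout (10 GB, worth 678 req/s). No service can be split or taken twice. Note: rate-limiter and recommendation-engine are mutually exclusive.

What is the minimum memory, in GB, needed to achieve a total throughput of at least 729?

Need the lightest bundle worth ≥ 729.
Taking search-indexer + notification-fanout gives 729 (≥ 729) for 11 GB.
Any bundle with less than 11 GB falls short of 729.

11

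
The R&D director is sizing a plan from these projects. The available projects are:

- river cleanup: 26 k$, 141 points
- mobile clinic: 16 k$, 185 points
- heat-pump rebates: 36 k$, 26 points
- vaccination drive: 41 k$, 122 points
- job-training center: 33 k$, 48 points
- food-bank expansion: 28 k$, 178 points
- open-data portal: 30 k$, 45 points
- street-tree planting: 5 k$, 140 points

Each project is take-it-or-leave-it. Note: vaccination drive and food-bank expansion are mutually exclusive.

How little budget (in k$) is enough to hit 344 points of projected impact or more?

44

Minimise k$ subject to total projected impact ≥ 344.
mobile clinic + food-bank expansion reaches 363 using 44 k$.
Below 44 k$ the best achievable stays under 344.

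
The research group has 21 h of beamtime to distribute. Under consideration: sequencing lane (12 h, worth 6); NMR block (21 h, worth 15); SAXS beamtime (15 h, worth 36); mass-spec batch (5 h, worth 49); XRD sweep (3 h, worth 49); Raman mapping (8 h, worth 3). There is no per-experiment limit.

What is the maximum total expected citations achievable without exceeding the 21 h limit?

7×XRD sweep uses 21 of the 21 h and totals 343.
No other feasible combination exceeds 343.

343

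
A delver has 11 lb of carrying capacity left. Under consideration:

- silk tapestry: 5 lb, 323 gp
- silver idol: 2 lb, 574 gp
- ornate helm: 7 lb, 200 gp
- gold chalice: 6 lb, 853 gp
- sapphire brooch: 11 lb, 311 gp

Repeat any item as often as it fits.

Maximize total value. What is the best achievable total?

Taking 5×silver idol: 10 lb used, 2870 in value.
No other feasible combination exceeds 2870.

2870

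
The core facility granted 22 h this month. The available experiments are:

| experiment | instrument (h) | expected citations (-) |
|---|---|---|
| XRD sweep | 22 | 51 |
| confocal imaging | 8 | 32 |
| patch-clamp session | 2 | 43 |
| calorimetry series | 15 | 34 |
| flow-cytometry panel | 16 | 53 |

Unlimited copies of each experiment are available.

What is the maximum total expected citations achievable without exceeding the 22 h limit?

473

Ranking by ratio (expected citations/h): patch-clamp session 21.50, confocal imaging 4.00, flow-cytometry panel 3.31, XRD sweep 2.32.
Best packing: 11×patch-clamp session — 22 h, 473 total.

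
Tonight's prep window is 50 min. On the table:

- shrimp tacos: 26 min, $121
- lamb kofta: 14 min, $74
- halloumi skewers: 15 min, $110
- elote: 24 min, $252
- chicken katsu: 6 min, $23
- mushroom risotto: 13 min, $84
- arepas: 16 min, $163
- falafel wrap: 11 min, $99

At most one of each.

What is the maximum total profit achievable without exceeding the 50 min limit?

461

A density-first pass picks elote + chicken katsu + arepas — 438 at 46 min.
Dropping chicken katsu and arepas frees 22 min; slotting in halloumi skewers + falafel wrap (26 min) lifts the total to 461 at 50 min.
Next best is elote + chicken katsu + arepas at 438 (46 min) — short by 23.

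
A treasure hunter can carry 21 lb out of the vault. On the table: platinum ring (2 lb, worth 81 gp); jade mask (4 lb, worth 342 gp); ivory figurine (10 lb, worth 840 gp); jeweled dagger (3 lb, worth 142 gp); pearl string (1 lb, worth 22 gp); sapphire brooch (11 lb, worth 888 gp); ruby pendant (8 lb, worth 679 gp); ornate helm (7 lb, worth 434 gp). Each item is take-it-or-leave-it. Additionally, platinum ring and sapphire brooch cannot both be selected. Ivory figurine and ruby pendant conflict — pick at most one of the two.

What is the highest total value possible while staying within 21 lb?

1728

A density-first pass picks platinum ring + jade mask + ruby pendant + ornate helm — 1536 at 21 lb.
But ivory figurine + sapphire brooch fits in 21 lb and reaches 1728.
The closest alternative, jade mask + ivory figurine + ornate helm, reaches only 1616.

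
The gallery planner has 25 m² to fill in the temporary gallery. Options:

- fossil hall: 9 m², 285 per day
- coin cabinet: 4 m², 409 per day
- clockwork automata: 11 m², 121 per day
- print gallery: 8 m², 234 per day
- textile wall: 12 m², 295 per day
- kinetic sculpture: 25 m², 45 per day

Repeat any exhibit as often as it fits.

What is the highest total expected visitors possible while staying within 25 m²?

Density check — coin cabinet 102.25, fossil hall 31.67, print gallery 29.25, textile wall 24.58 are the best per m².
Taking 6×coin cabinet: 24 m² used, 2454 in expected visitors.

2454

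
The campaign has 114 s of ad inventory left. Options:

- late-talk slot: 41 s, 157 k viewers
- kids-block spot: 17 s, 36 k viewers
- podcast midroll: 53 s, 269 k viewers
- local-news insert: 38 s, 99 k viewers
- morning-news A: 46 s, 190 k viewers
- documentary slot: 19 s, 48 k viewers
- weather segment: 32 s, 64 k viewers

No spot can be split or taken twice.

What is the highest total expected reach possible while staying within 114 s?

Ranking by ratio (expected reach/s): podcast midroll 5.08, morning-news A 4.13, late-talk slot 3.83.
Taking the top-ratio spots first gives podcast midroll + morning-news A for 459 (99 s).
Replace morning-news A with late-talk slot + documentary slot: the trade gains 15 net, giving 474 at 113 s.

474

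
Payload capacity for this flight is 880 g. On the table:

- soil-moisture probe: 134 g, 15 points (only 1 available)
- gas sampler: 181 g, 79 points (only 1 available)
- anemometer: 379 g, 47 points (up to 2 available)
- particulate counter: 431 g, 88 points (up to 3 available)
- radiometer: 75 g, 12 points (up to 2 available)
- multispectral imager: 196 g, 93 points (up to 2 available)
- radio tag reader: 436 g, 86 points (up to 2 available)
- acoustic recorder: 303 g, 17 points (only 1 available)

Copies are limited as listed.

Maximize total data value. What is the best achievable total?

304

By data value per g: multispectral imager 0.47, gas sampler 0.44, particulate counter 0.20, radio tag reader 0.20 lead.
Taking soil-moisture probe + gas sampler + 2×radiometer + 2×multispectral imager: 857 g used, 304 in data value.
No other feasible combination exceeds 304.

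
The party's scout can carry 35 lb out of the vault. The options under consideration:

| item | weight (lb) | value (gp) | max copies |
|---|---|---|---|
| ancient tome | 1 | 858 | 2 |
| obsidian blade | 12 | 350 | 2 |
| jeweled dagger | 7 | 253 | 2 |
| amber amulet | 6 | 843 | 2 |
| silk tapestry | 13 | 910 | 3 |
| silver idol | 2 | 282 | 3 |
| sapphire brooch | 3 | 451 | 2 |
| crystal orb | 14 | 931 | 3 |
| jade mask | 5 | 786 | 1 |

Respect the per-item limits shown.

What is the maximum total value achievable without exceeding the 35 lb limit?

Density check — ancient tome 858.00, jade mask 157.20, sapphire brooch 150.33, silver idol 141.00 are the best per lb.
Best packing: 2×ancient tome + 2×amber amulet + 3×silver idol + 2×sapphire brooch + jade mask — 31 lb, 5936 total.
Every other selection either busts 35 lb or exceeds an availability limit or fails to beat 5936.

5936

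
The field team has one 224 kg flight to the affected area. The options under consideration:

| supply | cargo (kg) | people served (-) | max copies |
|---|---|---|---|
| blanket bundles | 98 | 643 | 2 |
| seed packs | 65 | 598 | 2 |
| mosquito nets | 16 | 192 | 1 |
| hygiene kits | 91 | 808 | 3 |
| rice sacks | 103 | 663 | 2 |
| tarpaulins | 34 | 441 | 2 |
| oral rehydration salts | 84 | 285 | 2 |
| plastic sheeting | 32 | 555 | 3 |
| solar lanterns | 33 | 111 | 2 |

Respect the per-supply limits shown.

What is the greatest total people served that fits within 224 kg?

2914

A density-first pass picks mosquito nets + 2×tarpaulins + 3×plastic sheeting + solar lanterns — 2850 at 213 kg.
Dropping mosquito nets and tarpaulins and solar lanterns frees 83 kg; slotting in hygiene kits (91 kg) lifts the total to 2914 at 221 kg.
The spare 3 kg is too small for any remaining supply, and no exchange beats 2914.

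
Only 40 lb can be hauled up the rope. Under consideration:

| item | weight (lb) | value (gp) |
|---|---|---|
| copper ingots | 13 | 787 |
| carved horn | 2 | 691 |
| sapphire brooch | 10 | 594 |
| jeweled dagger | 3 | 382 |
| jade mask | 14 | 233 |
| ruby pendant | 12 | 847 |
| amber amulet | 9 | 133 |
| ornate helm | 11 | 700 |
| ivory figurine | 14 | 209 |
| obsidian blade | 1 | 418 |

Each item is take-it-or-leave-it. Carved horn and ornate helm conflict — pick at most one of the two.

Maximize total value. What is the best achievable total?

3337

Density check — obsidian blade 418.00, carved horn 345.50, jeweled dagger 127.33 are the best per lb.
Copper ingots + carved horn + sapphire brooch + ruby pendant + obsidian blade uses 38 of the 40 lb and totals 3337.
No other feasible combination exceeds 3337.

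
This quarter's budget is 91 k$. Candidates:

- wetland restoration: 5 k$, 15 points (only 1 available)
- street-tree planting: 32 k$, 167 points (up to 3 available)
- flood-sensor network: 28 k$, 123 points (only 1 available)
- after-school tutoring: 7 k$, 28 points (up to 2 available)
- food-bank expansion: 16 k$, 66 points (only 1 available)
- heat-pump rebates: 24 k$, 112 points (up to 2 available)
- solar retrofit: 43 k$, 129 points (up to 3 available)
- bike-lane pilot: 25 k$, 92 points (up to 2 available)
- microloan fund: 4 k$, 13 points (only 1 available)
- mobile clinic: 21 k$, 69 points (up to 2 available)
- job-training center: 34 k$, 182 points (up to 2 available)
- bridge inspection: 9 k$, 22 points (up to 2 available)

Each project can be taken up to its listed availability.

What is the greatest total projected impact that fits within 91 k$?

Ranking by ratio (projected impact/k$): job-training center 5.35, street-tree planting 5.22, heat-pump rebates 4.67, flood-sensor network 4.39.
Greedy by ratio would take after-school tutoring + food-bank expansion + 2×job-training center: 91 k$ used, total 458.
But street-tree planting + heat-pump rebates + job-training center fits in 90 k$ and reaches 461.
The spare 1 k$ is too small for any remaining project, and no exchange beats 461.

461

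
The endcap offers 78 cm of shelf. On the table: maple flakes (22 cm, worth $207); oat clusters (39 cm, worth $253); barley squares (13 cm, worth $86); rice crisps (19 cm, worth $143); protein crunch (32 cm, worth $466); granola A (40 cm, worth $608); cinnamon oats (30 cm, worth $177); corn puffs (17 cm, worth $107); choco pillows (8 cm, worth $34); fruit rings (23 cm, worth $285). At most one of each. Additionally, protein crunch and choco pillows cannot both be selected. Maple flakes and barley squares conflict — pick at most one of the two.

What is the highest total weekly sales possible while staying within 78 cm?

By weekly sales per cm: granola A 15.20, protein crunch 14.56, fruit rings 12.39, maple flakes 9.41 lead.
Best packing: protein crunch + granola A — 72 cm, 1074 total.
An exhaustive check of the 1024 subsets confirms 1074.

1074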